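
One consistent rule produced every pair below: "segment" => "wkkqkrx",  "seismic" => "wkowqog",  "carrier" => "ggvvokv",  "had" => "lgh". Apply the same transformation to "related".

The shift depends on letter class: consonant s→w is +4, but vowel e→k is +6. The rule splits by letter class: vowels +6, consonants +4.
Applying it to related: r(cons)+4=v, e(vowel)+6=k, l(cons)+4=p, a(vowel)+6=g, t(cons)+4=x, e(vowel)+6=k, d(cons)+4=h.

vkpgxkh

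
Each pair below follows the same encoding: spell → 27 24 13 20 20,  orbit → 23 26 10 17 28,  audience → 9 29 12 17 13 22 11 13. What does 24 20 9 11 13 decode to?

s is letter #19 and maps to 27: an offset of 8. The number is (letter's place in the alphabet, a=1) + 8.
Reversing it on 24 20 9 11 13: 24→(24−8)÷1=16=p, 20→(20−8)÷1=12=l, 9→(9−8)÷1=1=a, 11→(11−8)÷1=3=c, 13→(13−8)÷1=5=e.

place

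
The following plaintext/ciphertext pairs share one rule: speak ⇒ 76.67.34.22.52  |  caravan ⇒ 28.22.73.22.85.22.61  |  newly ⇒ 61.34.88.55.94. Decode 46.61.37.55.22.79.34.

s(#19)→76 and p(#16)→67: differences scale by 3, so n = 3·pos + 19. The formula is n = 3×(alphabet index, a=1) + 19.
Decoding 46.61.37.55.22.79.34: 46→(46−19)÷3=9=i, 61→(61−19)÷3=14=n, 37→(37−19)÷3=6=f, 55→(55−19)÷3=12=l, 22→(22−19)÷3=1=a, 79→(79−19)÷3=20=t, 34→(34−19)÷3=5=e.

inflate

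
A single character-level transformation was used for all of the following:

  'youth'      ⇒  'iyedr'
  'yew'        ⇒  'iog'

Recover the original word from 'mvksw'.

Compare letters: y→i is +10, o→y is +10, u→e is +10 — a constant shift. It's a constant shift of +10 (ROT10).
Reversing it on mvksw: m−10=c, v−10=l, k−10=a, s−10=i, w−10=m.

claim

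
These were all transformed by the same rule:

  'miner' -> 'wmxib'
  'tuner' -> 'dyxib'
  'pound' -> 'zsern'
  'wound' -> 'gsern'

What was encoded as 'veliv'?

Shifts by position in miner: pos 0: m→w (+10), pos 1: i→m (+4), pos 2: n→x (+10), pos 3: e→i (+4) — repeating every 2. It's a Vigenère-style cipher with numeric key [10,4]: position i shifts by key[i mod 2].
Decoding veliv: v−10=l, e−4=a, l−10=b, i−4=e, v−10=l.

label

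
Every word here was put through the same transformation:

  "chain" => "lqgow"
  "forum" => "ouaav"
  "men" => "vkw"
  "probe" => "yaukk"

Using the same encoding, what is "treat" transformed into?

The shift depends on letter class: consonant c→l is +9, but vowel a→g is +6. Two shifts are in play — +6 for a/e/i/o/u, +9 for every other letter.
For treat: t(cons)+9=c, r(cons)+9=a, e(vowel)+6=k, a(vowel)+6=g, t(cons)+9=c.

cakgc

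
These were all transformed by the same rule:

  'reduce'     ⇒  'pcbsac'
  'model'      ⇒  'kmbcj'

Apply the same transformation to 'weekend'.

ucciclb

This is a Caesar cipher with shift 24.
For weekend: w+24=u, e+24=c, e+24=c, k+24=i, e+24=c, n+24=l, d+24=b.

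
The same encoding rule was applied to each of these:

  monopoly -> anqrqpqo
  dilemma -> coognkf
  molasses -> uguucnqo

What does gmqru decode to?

spoke

The word is reversed, then every letter is shifted forward by 2.
Decoding gmqru: shift back: g−2=e, m−2=k, q−2=o, r−2=p, u−2=s → ekops; then reverse → spoke.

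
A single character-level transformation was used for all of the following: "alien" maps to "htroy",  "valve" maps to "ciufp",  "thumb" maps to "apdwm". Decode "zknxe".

In alien: a→h is +7, l→t is +8, i→r is +9, e→o is +10 — the shift increases by 1 each position. Letter i (0-indexed) is shifted by i+7, so successive shifts are 7, 8, 9, ….
Decoding zknxe: z−7=s, k−8=c, n−9=e, x−10=n, e−11=t.

scent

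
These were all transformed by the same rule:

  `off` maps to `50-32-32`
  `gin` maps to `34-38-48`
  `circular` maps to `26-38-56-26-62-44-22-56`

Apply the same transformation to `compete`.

26-50-46-52-30-60-30

o(#15)→50 and f(#6)→32: differences scale by 2, so n = 2·pos + 20. The formula is n = 2×(alphabet index, a=1) + 20.
For compete: c=3→26, o=15→50, m=13→46, p=16→52, e=5→30, t=20→60, e=5→30.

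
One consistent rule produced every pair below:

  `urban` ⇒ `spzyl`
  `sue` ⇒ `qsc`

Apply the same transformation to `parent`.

nypclr

Each letter is shifted forward by 24 in the alphabet (a Caesar shift of +24).
Applying it to parent: p+24=n, a+24=y, r+24=p, e+24=c, n+24=l, t+24=r.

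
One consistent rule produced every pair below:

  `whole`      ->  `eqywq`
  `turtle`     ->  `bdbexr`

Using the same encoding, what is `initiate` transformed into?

In whole: w→e is +8, h→q is +9, o→y is +10, l→w is +11 — the shift increases by 1 each position. Letter i (0-indexed) is shifted by i+8, so successive shifts are 8, 9, 10, ….
Applying it to initiate: i+8=q, n+9=w, i+10=s, t+11=e, i+12=u, a+13=n, t+14=h, e+15=t.

qwseunht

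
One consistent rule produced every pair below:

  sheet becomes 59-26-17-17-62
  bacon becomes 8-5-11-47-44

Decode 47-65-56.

s(#19)→59 and h(#8)→26: differences scale by 3, so n = 3·pos + 2. The formula is n = 3×(alphabet index, a=1) + 2.
Reversing it on 47-65-56: 47→(47−2)÷3=15=o, 65→(65−2)÷3=21=u, 56→(56−2)÷3=18=r.

our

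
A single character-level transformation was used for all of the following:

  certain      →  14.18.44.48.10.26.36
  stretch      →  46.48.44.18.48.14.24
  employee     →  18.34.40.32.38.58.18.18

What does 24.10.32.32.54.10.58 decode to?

hallway

c(#3)→14 and e(#5)→18: differences scale by 2, so n = 2·pos + 8. With a=1..z=26, the number is 2·pos + 8.
Decoding 24.10.32.32.54.10.58: 24→(24−8)÷2=8=h, 10→(10−8)÷2=1=a, 32→(32−8)÷2=12=l, 32→(32−8)÷2=12=l, 54→(54−8)÷2=23=w, 10→(10−8)÷2=1=a, 58→(58−8)÷2=25=y.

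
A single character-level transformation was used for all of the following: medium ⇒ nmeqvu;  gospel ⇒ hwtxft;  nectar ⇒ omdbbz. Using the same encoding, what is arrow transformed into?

Shifts by position in medium: pos 0: m→n (+1), pos 1: e→m (+8), pos 2: d→e (+1), pos 3: i→q (+8) — repeating every 2. The shifts repeat in a cycle of length 2: positions 0,1,… shift by +1, +8, then the pattern repeats.
Applying it to arrow: a+1=b, r+8=z, r+1=s, o+8=w, w+1=x.

bzswx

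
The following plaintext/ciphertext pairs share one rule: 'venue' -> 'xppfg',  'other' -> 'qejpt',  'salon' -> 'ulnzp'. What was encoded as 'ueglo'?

Shifts by position in venue: pos 0: v→x (+2), pos 1: e→p (+11), pos 2: n→p (+2), pos 3: u→f (+11) — repeating every 2. The shifts repeat in a cycle of length 2: positions 0,1,… shift by +2, +11, then the pattern repeats.
Decoding ueglo: u−2=s, e−11=t, g−2=e, l−11=a, o−2=m.

steam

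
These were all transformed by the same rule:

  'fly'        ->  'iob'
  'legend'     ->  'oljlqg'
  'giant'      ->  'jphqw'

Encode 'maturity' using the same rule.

phwbupwb

The shift depends on letter class: consonant f→i is +3, but vowel e→l is +7. The rule splits by letter class: vowels +7, consonants +3.
On maturity: m(cons)+3=p, a(vowel)+7=h, t(cons)+3=w, u(vowel)+7=b, r(cons)+3=u, i(vowel)+7=p, t(cons)+3=w, y(cons)+3=b.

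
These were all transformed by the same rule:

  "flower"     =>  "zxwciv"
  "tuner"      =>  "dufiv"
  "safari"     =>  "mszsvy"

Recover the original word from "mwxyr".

solid

f(5)→z(25) and l(11)→x(23) fit y≡17x+18 (mod 26); the inverse of 17 mod 26 is 23. This is an affine cipher: with a=0,…,z=25, each position x becomes (17x+18) mod 26.
Undoing it on mwxyr: m(12)→23·(12−18)≡18=s; w(22)→23·(22−18)≡14=o; x(23)→23·(23−18)≡11=l; y(24)→23·(24−18)≡8=i; r(17)→23·(17−18)≡3=d (all mod 26).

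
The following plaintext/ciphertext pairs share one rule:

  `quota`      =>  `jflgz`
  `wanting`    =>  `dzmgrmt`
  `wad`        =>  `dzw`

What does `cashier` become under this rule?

Letters are reflected about the middle of the alphabet (position → 25−position): Atbash.
For cashier: c↔x, a↔z, s↔h, h↔s, i↔r, e↔v, r↔i.

xzhsrvi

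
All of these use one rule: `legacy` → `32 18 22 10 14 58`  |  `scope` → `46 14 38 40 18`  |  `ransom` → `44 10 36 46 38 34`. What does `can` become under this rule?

14 10 36

l(#12)→32 and e(#5)→18: differences scale by 2, so n = 2·pos + 8. Each letter becomes 2×(its alphabet position, a=1..z=26) + 8.
Applying it to can: c=3→14, a=1→10, n=14→36.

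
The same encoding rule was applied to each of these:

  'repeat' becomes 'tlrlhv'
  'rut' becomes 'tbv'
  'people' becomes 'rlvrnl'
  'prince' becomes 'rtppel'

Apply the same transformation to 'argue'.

htibl

Two shifts are in play — +7 for a/e/i/o/u, +2 for every other letter.
Applying it to argue: a(vowel)+7=h, r(cons)+2=t, g(cons)+2=i, u(vowel)+7=b, e(vowel)+7=l.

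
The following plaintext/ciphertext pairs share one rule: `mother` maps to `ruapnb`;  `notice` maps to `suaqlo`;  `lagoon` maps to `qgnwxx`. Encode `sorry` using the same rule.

In mother: m→r is +5, o→u is +6, t→a is +7, h→p is +8 — the shift increases by 1 each position. The shift increases by 1 at each position, starting from +5: 5, 6, 7, ….
Applying it to sorry: s+5=x, o+6=u, r+7=y, r+8=z, y+9=h.

xuyzh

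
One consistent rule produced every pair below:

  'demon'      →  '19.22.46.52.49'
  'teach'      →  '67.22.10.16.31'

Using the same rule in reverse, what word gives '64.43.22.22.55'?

sleep

d(#4)→19 and e(#5)→22: differences scale by 3, so n = 3·pos + 7. The formula is n = 3×(alphabet index, a=1) + 7.
Decoding 64.43.22.22.55: 64→(64−7)÷3=19=s, 43→(43−7)÷3=12=l, 22→(22−7)÷3=5=e, 22→(22−7)÷3=5=e, 55→(55−7)÷3=16=p.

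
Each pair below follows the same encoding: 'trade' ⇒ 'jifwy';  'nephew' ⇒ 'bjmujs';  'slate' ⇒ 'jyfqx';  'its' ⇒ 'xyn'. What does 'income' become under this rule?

jrthsn

The output letters match the input read backwards, each shifted +5: trade reversed is edart. Read the word backwards and shift each letter +5.
Applying it to income: reverse → emocni; then shift: e+5=j, m+5=r, o+5=t, c+5=h, n+5=s, i+5=n.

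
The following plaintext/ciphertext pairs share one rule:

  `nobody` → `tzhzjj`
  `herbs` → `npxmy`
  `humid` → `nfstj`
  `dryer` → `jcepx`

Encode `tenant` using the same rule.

zptlte

Shifts by position in nobody: pos 0: n→t (+6), pos 1: o→z (+11), pos 2: b→h (+6), pos 3: o→z (+11) — repeating every 2. The shifts repeat in a cycle of length 2: positions 0,1,… shift by +6, +11, then the pattern repeats.
On tenant: t+6=z, e+11=p, n+6=t, a+11=l, n+6=t, t+11=e.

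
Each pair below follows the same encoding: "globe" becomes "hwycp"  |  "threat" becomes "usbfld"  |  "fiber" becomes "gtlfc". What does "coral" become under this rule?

Shifts by position in globe: pos 0: g→h (+1), pos 1: l→w (+11), pos 2: o→y (+10), pos 3: b→c (+1), pos 4: e→p (+11) — repeating every 3. A repeating key of period 3 is used — shifts +1, +11, +10 over and over.
On coral: c+1=d, o+11=z, r+10=b, a+1=b, l+11=w.

dzbbw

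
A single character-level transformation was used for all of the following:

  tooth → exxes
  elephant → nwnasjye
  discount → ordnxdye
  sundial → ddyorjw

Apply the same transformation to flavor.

The shift depends on letter class: consonant t→e is +11, but vowel o→x is +9. Two shifts are in play — +9 for a/e/i/o/u, +11 for every other letter.
On flavor: f(cons)+11=q, l(cons)+11=w, a(vowel)+9=j, v(cons)+11=g, o(vowel)+9=x, r(cons)+11=c.

qwjgxc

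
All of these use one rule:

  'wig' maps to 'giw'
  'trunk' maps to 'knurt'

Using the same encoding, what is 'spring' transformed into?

The output letters match the input read backwards: wig reversed is giw. It's just the letters in reverse order.
Applying it to spring: reverse → gnirps.

gnirps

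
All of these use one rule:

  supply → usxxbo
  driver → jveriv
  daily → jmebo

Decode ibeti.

elite

s(18)→u(20) and u(20)→s(18) fit y≡25x+12 (mod 26); the inverse of 25 mod 26 is 25. This is an affine cipher: with a=0,…,z=25, each position x becomes (25x+12) mod 26.
Undoing it on ibeti: i(8)→25·(8−12)≡4=e; b(1)→25·(1−12)≡11=l; e(4)→25·(4−12)≡8=i; t(19)→25·(19−12)≡19=t; i(8)→25·(8−12)≡4=e (all mod 26).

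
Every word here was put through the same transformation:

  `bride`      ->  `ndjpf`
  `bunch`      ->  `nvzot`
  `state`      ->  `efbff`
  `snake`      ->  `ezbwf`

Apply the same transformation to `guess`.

The shift depends on letter class: consonant b→n is +12, but vowel i→j is +1. Vowels shift forward by 1 and consonants shift forward by 12.
For guess: g(cons)+12=s, u(vowel)+1=v, e(vowel)+1=f, s(cons)+12=e, s(cons)+12=e.

svfee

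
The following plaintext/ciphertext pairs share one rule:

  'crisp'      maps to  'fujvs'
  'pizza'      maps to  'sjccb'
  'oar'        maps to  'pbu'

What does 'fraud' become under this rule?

iubvg

The shift depends on letter class: consonant c→f is +3, but vowel i→j is +1. The rule splits by letter class: vowels +1, consonants +3.
Applying it to fraud: f(cons)+3=i, r(cons)+3=u, a(vowel)+1=b, u(vowel)+1=v, d(cons)+3=g.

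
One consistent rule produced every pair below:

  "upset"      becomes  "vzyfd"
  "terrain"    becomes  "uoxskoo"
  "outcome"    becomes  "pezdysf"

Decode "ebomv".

drill

Shifts by position in upset: pos 0: u→v (+1), pos 1: p→z (+10), pos 2: s→y (+6), pos 3: e→f (+1), pos 4: t→d (+10) — repeating every 3. The shifts repeat in a cycle of length 3: positions 0,1,… shift by +1, +10, +6, then the pattern repeats.
Reversing it on ebomv: e−1=d, b−10=r, o−6=i, m−1=l, v−10=l.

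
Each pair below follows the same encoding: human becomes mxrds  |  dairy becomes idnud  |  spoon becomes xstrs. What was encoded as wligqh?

riddle

Shifts by position in human: pos 0: h→m (+5), pos 1: u→x (+3), pos 2: m→r (+5), pos 3: a→d (+3) — repeating every 2. It's a Vigenère-style cipher with numeric key [5,3]: position i shifts by key[i mod 2].
Decoding wligqh: w−5=r, l−3=i, i−5=d, g−3=d, q−5=l, h−3=e.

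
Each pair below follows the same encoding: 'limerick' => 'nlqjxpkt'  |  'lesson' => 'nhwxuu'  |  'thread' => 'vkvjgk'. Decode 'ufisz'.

The shift increases by 1 at each position, starting from +2: 2, 3, 4, ….
Reversing it on ufisz: u−2=s, f−3=c, i−4=e, s−5=n, z−6=t.

scent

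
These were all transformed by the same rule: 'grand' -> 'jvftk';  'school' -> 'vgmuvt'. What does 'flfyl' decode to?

Letter i (0-indexed) is shifted by i+3, so successive shifts are 3, 4, 5, ….
Undoing it on flfyl: f−3=c, l−4=h, f−5=a, y−6=s, l−7=e.

chase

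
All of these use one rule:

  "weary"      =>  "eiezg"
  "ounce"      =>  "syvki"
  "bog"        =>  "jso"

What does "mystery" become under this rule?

The shift depends on letter class: consonant w→e is +8, but vowel e→i is +4. Two shifts are in play — +4 for a/e/i/o/u, +8 for every other letter.
For mystery: m(cons)+8=u, y(cons)+8=g, s(cons)+8=a, t(cons)+8=b, e(vowel)+4=i, r(cons)+8=z, y(cons)+8=g.

ugabizg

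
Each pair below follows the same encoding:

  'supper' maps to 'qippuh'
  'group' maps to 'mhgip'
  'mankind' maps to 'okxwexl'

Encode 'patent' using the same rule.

pkzuxz

Each letter's alphabet position (a=0..z=25) is mapped through 9·x+10 mod 26 — an affine cipher.
Applying it to patent: p(15)→9·15+10≡15=p; a(0)→9·0+10≡10=k; t(19)→9·19+10≡25=z; e(4)→9·4+10≡20=u; n(13)→9·13+10≡23=x; t(19)→9·19+10≡25=z (all mod 26).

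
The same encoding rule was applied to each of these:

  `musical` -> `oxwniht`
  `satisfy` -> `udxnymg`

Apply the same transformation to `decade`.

In musical: m→o is +2, u→x is +3, s→w is +4, i→n is +5 — the shift increases by 1 each position. The shift increases by 1 at each position, starting from +2: 2, 3, 4, ….
For decade: d+2=f, e+3=h, c+4=g, a+5=f, d+6=j, e+7=l.

fhgfjl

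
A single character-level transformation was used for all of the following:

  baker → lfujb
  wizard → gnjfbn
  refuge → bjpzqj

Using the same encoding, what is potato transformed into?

ztdfdt

Vowels shift forward by 5 and consonants shift forward by 10.
For potato: p(cons)+10=z, o(vowel)+5=t, t(cons)+10=d, a(vowel)+5=f, t(cons)+10=d, o(vowel)+5=t.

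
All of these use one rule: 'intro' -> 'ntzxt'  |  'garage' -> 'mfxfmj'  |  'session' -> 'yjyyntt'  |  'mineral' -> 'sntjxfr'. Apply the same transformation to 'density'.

The shift depends on letter class: consonant n→t is +6, but vowel i→n is +5. Two shifts are in play — +5 for a/e/i/o/u, +6 for every other letter.
On density: d(cons)+6=j, e(vowel)+5=j, n(cons)+6=t, s(cons)+6=y, i(vowel)+5=n, t(cons)+6=z, y(cons)+6=e.

jjtynze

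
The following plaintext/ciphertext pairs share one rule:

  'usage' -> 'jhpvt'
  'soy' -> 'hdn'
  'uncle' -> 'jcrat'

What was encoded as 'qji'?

but

Compare letters: u→j is +15, s→h is +15, a→p is +15 — a constant shift. Each letter is shifted forward by 15 in the alphabet (a Caesar shift of +15).
Reversing it on qji: q−15=b, j−15=u, i−15=t.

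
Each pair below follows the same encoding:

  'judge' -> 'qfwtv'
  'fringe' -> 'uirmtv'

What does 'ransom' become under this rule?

Each pair mirrors across the alphabet (j↔q, u↔f, d↔w): positions sum to 25. Letters are reflected about the middle of the alphabet (position → 25−position): Atbash.
For ransom: r↔i, a↔z, n↔m, s↔h, o↔l, m↔n.

izmhln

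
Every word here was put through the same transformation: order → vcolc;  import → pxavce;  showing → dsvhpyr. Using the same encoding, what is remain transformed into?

The shift depends on letter class: consonant r→c is +11, but vowel o→v is +7. The rule splits by letter class: vowels +7, consonants +11.
On remain: r(cons)+11=c, e(vowel)+7=l, m(cons)+11=x, a(vowel)+7=h, i(vowel)+7=p, n(cons)+11=y.

clxhpy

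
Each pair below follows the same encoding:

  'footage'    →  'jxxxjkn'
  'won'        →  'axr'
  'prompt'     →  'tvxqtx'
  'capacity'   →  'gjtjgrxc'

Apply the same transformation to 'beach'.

fnjgl

The shift depends on letter class: consonant f→j is +4, but vowel o→x is +9. The rule splits by letter class: vowels +9, consonants +4.
For beach: b(cons)+4=f, e(vowel)+9=n, a(vowel)+9=j, c(cons)+4=g, h(cons)+4=l.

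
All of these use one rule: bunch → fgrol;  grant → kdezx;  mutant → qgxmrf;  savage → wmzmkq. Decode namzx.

Shifts by position in bunch: pos 0: b→f (+4), pos 1: u→g (+12), pos 2: n→r (+4), pos 3: c→o (+12) — repeating every 2. It's a Vigenère-style cipher with numeric key [4,12]: position i shifts by key[i mod 2].
Reversing it on namzx: n−4=j, a−12=o, m−4=i, z−12=n, x−4=t.

joint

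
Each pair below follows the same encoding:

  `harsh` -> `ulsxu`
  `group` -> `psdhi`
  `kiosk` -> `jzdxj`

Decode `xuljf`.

shake

Each letter's alphabet position (a=0..z=25) is mapped through 5·x+11 mod 26 — an affine cipher.
Reversing it on xuljf: x(23)→21·(23−11)≡18=s; u(20)→21·(20−11)≡7=h; l(11)→21·(11−11)≡0=a; j(9)→21·(9−11)≡10=k; f(5)→21·(5−11)≡4=e (all mod 26).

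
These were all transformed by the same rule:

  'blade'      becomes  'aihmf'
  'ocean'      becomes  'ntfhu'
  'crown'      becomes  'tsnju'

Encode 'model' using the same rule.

bnmfi

b(1)→a(0) and l(11)→i(8) fit y≡19x+7 (mod 26); the inverse of 19 mod 26 is 11. This is an affine cipher: with a=0,…,z=25, each position x becomes (19x+7) mod 26.
Applying it to model: m(12)→19·12+7≡1=b; o(14)→19·14+7≡13=n; d(3)→19·3+7≡12=m; e(4)→19·4+7≡5=f; l(11)→19·11+7≡8=i (all mod 26).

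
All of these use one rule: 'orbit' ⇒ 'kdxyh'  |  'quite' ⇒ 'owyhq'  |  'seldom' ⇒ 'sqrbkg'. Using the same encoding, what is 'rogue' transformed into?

o(14)→k(10) and r(17)→d(3) fit y≡15x+8 (mod 26); the inverse of 15 mod 26 is 7. This is an affine cipher: with a=0,…,z=25, each position x becomes (15x+8) mod 26.
For rogue: r(17)→15·17+8≡3=d; o(14)→15·14+8≡10=k; g(6)→15·6+8≡20=u; u(20)→15·20+8≡22=w; e(4)→15·4+8≡16=q (all mod 26).

dkuwq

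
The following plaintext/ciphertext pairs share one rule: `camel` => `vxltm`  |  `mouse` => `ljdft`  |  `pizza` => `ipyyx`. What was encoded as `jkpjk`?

c(2)→v(21) and a(0)→x(23) fit y≡25x+23 (mod 26); the inverse of 25 mod 26 is 25. This is an affine cipher: with a=0,…,z=25, each position x becomes (25x+23) mod 26.
Undoing it on jkpjk: j(9)→25·(9−23)≡14=o; k(10)→25·(10−23)≡13=n; p(15)→25·(15−23)≡8=i; j(9)→25·(9−23)≡14=o; k(10)→25·(10−23)≡13=n (all mod 26).

onion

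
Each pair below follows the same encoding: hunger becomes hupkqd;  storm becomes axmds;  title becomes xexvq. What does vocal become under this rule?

rmwcv

h(7)→h(7) and u(20)→u(20) fit y≡23x+2 (mod 26); the inverse of 23 mod 26 is 17. Treating letters as 0–25, the rule is x ↦ 23x + 2 (mod 26).
For vocal: v(21)→23·21+2≡17=r; o(14)→23·14+2≡12=m; c(2)→23·2+2≡22=w; a(0)→23·0+2≡2=c; l(11)→23·11+2≡21=v (all mod 26).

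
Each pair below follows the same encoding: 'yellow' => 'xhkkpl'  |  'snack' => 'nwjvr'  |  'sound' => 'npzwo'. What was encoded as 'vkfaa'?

y(24)→x(23) and e(4)→h(7) fit y≡19x+9 (mod 26); the inverse of 19 mod 26 is 11. Treating letters as 0–25, the rule is x ↦ 19x + 9 (mod 26).
Decoding vkfaa: v(21)→11·(21−9)≡2=c; k(10)→11·(10−9)≡11=l; f(5)→11·(5−9)≡8=i; a(0)→11·(0−9)≡5=f; a(0)→11·(0−9)≡5=f (all mod 26).

cliff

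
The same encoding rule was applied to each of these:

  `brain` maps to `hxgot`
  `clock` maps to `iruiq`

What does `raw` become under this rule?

Compare letters: b→h is +6, r→x is +6, a→g is +6 — a constant shift. Every letter moves 6 places later in the alphabet, wrapping around z→a.
On raw: r+6=x, a+6=g, w+6=c.

xgc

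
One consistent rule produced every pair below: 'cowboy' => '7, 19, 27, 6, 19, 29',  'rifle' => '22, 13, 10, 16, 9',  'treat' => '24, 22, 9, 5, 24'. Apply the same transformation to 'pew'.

20, 9, 27

c is letter #3 and maps to 7: an offset of 4. Each letter is replaced by its alphabet position (a=1..z=26) + 4.
For pew: p=16→20, e=5→9, w=23→27.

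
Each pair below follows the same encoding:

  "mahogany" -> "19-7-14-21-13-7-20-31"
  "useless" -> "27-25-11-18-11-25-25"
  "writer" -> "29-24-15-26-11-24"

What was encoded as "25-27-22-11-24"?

super

m is letter #13 and maps to 19: an offset of 6. Each letter is replaced by its alphabet position (a=1..z=26) + 6.
Reversing it on 25-27-22-11-24: 25→(25−6)÷1=19=s, 27→(27−6)÷1=21=u, 22→(22−6)÷1=16=p, 11→(11−6)÷1=5=e, 24→(24−6)÷1=18=r.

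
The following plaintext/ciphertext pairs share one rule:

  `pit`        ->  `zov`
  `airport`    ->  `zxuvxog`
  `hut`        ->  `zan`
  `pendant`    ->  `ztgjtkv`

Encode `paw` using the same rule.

cgv

Read the word backwards and shift each letter +6.
For paw: reverse → wap; then shift: w+6=c, a+6=g, p+6=v.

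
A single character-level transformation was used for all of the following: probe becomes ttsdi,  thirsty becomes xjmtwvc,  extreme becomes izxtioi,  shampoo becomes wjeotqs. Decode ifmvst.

The shifts repeat in a cycle of length 2: positions 0,1,… shift by +4, +2, then the pattern repeats.
Decoding ifmvst: i−4=e, f−2=d, m−4=i, v−2=t, s−4=o, t−2=r.

editor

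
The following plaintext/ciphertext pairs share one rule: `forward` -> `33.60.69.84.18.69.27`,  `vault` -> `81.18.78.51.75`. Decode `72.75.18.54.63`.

stamp

f(#6)→33 and o(#15)→60: differences scale by 3, so n = 3·pos + 15. Each letter becomes 3×(its alphabet position, a=1..z=26) + 15.
Decoding 72.75.18.54.63: 72→(72−15)÷3=19=s, 75→(75−15)÷3=20=t, 18→(18−15)÷3=1=a, 54→(54−15)÷3=13=m, 63→(63−15)÷3=16=p.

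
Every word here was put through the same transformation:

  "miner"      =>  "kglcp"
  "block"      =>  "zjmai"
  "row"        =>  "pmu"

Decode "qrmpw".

story

This is a Caesar cipher with shift 24.
Decoding qrmpw: q−24=s, r−24=t, m−24=o, p−24=r, w−24=y.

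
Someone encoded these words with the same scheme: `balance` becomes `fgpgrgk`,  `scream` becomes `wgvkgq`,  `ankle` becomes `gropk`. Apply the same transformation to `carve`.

The shift depends on letter class: consonant b→f is +4, but vowel a→g is +6. The rule splits by letter class: vowels +6, consonants +4.
For carve: c(cons)+4=g, a(vowel)+6=g, r(cons)+4=v, v(cons)+4=z, e(vowel)+6=k.

ggvzk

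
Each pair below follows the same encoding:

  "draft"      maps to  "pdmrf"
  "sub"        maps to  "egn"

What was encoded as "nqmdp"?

Each letter is shifted forward by 12 in the alphabet (a Caesar shift of +12).
Undoing it on nqmdp: n−12=b, q−12=e, m−12=a, d−12=r, p−12=d.

beard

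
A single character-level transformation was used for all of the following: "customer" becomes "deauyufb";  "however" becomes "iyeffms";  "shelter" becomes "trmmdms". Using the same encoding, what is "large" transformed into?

mkzho

A repeating key of period 3 is used — shifts +1, +10, +8 over and over.
Applying it to large: l+1=m, a+10=k, r+8=z, g+1=h, e+10=o.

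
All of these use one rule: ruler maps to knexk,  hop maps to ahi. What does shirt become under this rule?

Compare letters: r→k is +19, u→n is +19, l→e is +19 — a constant shift. It's a constant shift of +19 (ROT19).
For shirt: s+19=l, h+19=a, i+19=b, r+19=k, t+19=m.

labkm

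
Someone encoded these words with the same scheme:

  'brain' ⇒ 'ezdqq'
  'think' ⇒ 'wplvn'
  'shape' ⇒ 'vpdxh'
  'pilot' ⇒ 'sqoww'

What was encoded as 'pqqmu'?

It's a Vigenère-style cipher with numeric key [3,8]: position i shifts by key[i mod 2].
Reversing it on pqqmu: p−3=m, q−8=i, q−3=n, m−8=e, u−3=r.

miner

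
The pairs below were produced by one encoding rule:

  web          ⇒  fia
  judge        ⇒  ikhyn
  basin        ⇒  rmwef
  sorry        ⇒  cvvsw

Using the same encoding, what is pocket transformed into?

xiogst

Two steps: reverse the string, then apply a Caesar shift of +4.
Applying it to pocket: reverse → tekcop; then shift: t+4=x, e+4=i, k+4=o, c+4=g, o+4=s, p+4=t.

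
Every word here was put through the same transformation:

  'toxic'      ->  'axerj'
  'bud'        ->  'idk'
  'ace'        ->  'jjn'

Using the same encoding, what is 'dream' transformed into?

kynjt

The shift depends on letter class: consonant t→a is +7, but vowel o→x is +9. The rule splits by letter class: vowels +9, consonants +7.
Applying it to dream: d(cons)+7=k, r(cons)+7=y, e(vowel)+9=n, a(vowel)+9=j, m(cons)+7=t.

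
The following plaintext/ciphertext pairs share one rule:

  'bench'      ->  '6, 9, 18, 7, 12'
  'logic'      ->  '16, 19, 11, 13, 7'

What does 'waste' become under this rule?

Letters become their 1-based position plus 4 (so a→5, b→6, …).
Applying it to waste: w=23→27, a=1→5, s=19→23, t=20→24, e=5→9.

27, 5, 23, 24, 9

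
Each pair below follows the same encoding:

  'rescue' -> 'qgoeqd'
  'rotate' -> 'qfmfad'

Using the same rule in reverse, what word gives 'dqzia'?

Read the word backwards and shift each letter +12.
Reversing it on dqzia: shift back: d−12=r, q−12=e, z−12=n, i−12=w, a−12=o → renwo; then reverse → owner.

owner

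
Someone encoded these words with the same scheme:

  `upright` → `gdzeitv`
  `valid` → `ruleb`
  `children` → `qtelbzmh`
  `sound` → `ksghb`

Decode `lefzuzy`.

library

Treating letters as 0–25, the rule is x ↦ 11x + 20 (mod 26).
Undoing it on lefzuzy: l(11)→19·(11−20)≡11=l; e(4)→19·(4−20)≡8=i; f(5)→19·(5−20)≡1=b; z(25)→19·(25−20)≡17=r; u(20)→19·(20−20)≡0=a; z(25)→19·(25−20)≡17=r; y(24)→19·(24−20)≡24=y (all mod 26).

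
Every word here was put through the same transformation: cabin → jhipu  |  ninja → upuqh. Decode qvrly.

joker

Compare letters: c→j is +7, a→h is +7, b→i is +7 — a constant shift. Every letter moves 7 places later in the alphabet, wrapping around z→a.
Undoing it on qvrly: q−7=j, v−7=o, r−7=k, l−7=e, y−7=r.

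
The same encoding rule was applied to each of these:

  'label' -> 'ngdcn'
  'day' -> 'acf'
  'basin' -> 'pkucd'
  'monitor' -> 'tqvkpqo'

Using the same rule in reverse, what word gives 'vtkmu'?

The output letters match the input read backwards, each shifted +2: label reversed is lebal. The word is reversed, then every letter is shifted forward by 2.
Undoing it on vtkmu: shift back: v−2=t, t−2=r, k−2=i, m−2=k, u−2=s → triks; then reverse → skirt.

skirt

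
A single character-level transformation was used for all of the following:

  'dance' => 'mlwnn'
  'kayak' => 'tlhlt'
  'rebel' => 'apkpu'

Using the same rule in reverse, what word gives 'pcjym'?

grand

Shifts by position in dance: pos 0: d→m (+9), pos 1: a→l (+11), pos 2: n→w (+9), pos 3: c→n (+11) — repeating every 2. A repeating key of period 2 is used — shifts +9, +11 over and over.
Undoing it on pcjym: p−9=g, c−11=r, j−9=a, y−11=n, m−9=d.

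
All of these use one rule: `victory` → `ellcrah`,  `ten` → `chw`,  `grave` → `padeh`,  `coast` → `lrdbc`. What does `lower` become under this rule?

The shift depends on letter class: consonant v→e is +9, but vowel i→l is +3. Vowels shift forward by 3 and consonants shift forward by 9.
For lower: l(cons)+9=u, o(vowel)+3=r, w(cons)+9=f, e(vowel)+3=h, r(cons)+9=a.

urfha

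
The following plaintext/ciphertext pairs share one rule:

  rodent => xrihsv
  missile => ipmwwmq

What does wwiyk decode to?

Two steps: reverse the string, then apply a Caesar shift of +4.
Undoing it on wwiyk: shift back: w−4=s, w−4=s, i−4=e, y−4=u, k−4=g → sseug; then reverse → guess.

guess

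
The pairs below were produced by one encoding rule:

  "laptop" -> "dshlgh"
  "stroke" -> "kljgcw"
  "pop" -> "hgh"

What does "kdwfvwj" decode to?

Compare letters: l→d is +18, a→s is +18, p→h is +18 — a constant shift. Every letter moves 18 places later in the alphabet, wrapping around z→a.
Undoing it on kdwfvwj: k−18=s, d−18=l, w−18=e, f−18=n, v−18=d, w−18=e, j−18=r.

slender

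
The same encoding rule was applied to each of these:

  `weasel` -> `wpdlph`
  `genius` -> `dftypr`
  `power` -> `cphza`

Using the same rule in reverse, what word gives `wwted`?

The output letters match the input read backwards, each shifted +11: weasel reversed is lesaew. The word is reversed, then every letter is shifted forward by 11.
Decoding wwted: shift back: w−11=l, w−11=l, t−11=i, e−11=t, d−11=s → llits; then reverse → still.

still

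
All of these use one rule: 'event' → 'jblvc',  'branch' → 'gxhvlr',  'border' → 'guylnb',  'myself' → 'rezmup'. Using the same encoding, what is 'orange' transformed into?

txhvpo

The shift increases by 1 at each position, starting from +5: 5, 6, 7, ….
For orange: o+5=t, r+6=x, a+7=h, n+8=v, g+9=p, e+10=o.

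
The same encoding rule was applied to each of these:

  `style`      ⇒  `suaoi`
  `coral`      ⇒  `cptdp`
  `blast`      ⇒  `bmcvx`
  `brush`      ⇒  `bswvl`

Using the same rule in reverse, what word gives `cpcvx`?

coast

Letter i (0-indexed) is shifted by i+0, so successive shifts are 0, 1, 2, ….
Reversing it on cpcvx: c−0=c, p−1=o, c−2=a, v−3=s, x−4=t.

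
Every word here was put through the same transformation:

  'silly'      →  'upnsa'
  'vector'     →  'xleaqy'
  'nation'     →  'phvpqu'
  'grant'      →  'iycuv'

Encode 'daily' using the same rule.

fhksa

Shifts by position in silly: pos 0: s→u (+2), pos 1: i→p (+7), pos 2: l→n (+2), pos 3: l→s (+7) — repeating every 2. The shifts repeat in a cycle of length 2: positions 0,1,… shift by +2, +7, then the pattern repeats.
Applying it to daily: d+2=f, a+7=h, i+2=k, l+7=s, y+2=a.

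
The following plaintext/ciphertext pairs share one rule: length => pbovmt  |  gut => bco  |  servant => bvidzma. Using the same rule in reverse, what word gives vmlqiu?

maiden

Read the word backwards and shift each letter +8.
Undoing it on vmlqiu: shift back: v−8=n, m−8=e, l−8=d, q−8=i, i−8=a, u−8=m → nediam; then reverse → maiden.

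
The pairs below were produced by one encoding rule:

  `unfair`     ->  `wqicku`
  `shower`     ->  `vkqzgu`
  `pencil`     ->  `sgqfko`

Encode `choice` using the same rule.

fkqkfg

The shift depends on letter class: consonant n→q is +3, but vowel u→w is +2. The rule splits by letter class: vowels +2, consonants +3.
On choice: c(cons)+3=f, h(cons)+3=k, o(vowel)+2=q, i(vowel)+2=k, c(cons)+3=f, e(vowel)+2=g.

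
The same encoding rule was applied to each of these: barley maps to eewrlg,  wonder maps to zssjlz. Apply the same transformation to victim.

ymhzpu

In barley: b→e is +3, a→e is +4, r→w is +5, l→r is +6 — the shift increases by 1 each position. Letter i (0-indexed) is shifted by i+3, so successive shifts are 3, 4, 5, ….
For victim: v+3=y, i+4=m, c+5=h, t+6=z, i+7=p, m+8=u.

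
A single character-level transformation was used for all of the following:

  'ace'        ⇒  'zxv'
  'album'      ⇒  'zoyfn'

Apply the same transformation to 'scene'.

hxvmv

Each pair mirrors across the alphabet (a↔z, c↔x, e↔v): positions sum to 25. Each letter is replaced by its mirror in the alphabet: a↔z, b↔y, c↔x, and so on (the Atbash cipher).
On scene: s↔h, c↔x, e↔v, n↔m, e↔v.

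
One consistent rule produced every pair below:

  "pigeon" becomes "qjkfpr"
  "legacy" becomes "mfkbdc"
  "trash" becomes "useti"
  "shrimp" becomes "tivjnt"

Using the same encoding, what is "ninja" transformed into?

Shifts by position in pigeon: pos 0: p→q (+1), pos 1: i→j (+1), pos 2: g→k (+4), pos 3: e→f (+1), pos 4: o→p (+1), pos 5: n→r (+4) — repeating every 3. It's a Vigenère-style cipher with numeric key [1,1,4]: position i shifts by key[i mod 3].
Applying it to ninja: n+1=o, i+1=j, n+4=r, j+1=k, a+1=b.

ojrkb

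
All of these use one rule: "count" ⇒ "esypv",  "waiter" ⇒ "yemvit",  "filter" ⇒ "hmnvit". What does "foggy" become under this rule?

hsiia

The shift depends on letter class: consonant c→e is +2, but vowel o→s is +4. The rule splits by letter class: vowels +4, consonants +2.
Applying it to foggy: f(cons)+2=h, o(vowel)+4=s, g(cons)+2=i, g(cons)+2=i, y(cons)+2=a.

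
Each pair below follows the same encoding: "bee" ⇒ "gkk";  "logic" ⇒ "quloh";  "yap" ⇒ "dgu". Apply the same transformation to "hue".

The shift depends on letter class: consonant b→g is +5, but vowel e→k is +6. The rule splits by letter class: vowels +6, consonants +5.
For hue: h(cons)+5=m, u(vowel)+6=a, e(vowel)+6=k.

mak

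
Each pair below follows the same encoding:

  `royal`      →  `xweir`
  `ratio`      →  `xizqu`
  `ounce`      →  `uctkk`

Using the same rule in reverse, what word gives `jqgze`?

diary

It's a Vigenère-style cipher with numeric key [6,8]: position i shifts by key[i mod 2].
Undoing it on jqgze: j−6=d, q−8=i, g−6=a, z−8=r, e−6=y.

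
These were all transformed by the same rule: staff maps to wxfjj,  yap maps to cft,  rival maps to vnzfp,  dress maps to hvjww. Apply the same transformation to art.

The shift depends on letter class: consonant s→w is +4, but vowel a→f is +5. Two shifts are in play — +5 for a/e/i/o/u, +4 for every other letter.
For art: a(vowel)+5=f, r(cons)+4=v, t(cons)+4=x.

fvx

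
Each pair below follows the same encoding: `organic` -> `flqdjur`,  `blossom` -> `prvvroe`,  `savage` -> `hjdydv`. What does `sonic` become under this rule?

The output letters match the input read backwards, each shifted +3: organic reversed is cinagro. Read the word backwards and shift each letter +3.
On sonic: reverse → cinos; then shift: c+3=f, i+3=l, n+3=q, o+3=r, s+3=v.

flqrv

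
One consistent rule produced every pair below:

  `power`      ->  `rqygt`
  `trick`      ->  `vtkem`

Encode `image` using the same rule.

kocig

Compare letters: p→r is +2, o→q is +2, w→y is +2 — a constant shift. This is a Caesar cipher with shift 2.
For image: i+2=k, m+2=o, a+2=c, g+2=i, e+2=g.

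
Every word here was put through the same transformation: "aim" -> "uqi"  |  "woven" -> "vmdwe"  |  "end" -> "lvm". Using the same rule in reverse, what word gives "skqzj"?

brick

The output letters match the input read backwards, each shifted +8: aim reversed is mia. Read the word backwards and shift each letter +8.
Undoing it on skqzj: shift back: s−8=k, k−8=c, q−8=i, z−8=r, j−8=b → kcirb; then reverse → brick.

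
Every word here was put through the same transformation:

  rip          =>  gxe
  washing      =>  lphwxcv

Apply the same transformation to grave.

vgpkt

Compare letters: r→g is +15, i→x is +15, p→e is +15 — a constant shift. This is a Caesar cipher with shift 15.
Applying it to grave: g+15=v, r+15=g, a+15=p, v+15=k, e+15=t.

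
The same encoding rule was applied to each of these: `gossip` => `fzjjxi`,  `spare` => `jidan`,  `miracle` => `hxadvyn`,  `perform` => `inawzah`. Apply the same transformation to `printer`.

iaxqsna

Treating letters as 0–25, the rule is x ↦ 9x + 3 (mod 26).
On printer: p(15)→9·15+3≡8=i; r(17)→9·17+3≡0=a; i(8)→9·8+3≡23=x; n(13)→9·13+3≡16=q; t(19)→9·19+3≡18=s; e(4)→9·4+3≡13=n; r(17)→9·17+3≡0=a (all mod 26).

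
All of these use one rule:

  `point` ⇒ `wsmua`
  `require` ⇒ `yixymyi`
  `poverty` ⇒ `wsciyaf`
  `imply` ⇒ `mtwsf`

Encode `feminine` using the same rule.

The shift depends on letter class: consonant p→w is +7, but vowel o→s is +4. Vowels shift forward by 4 and consonants shift forward by 7.
For feminine: f(cons)+7=m, e(vowel)+4=i, m(cons)+7=t, i(vowel)+4=m, n(cons)+7=u, i(vowel)+4=m, n(cons)+7=u, e(vowel)+4=i.

mitmumui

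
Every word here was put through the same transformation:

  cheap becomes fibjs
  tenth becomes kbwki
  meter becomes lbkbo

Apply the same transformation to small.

zljaa

This is an affine cipher: with a=0,…,z=25, each position x becomes (11x+9) mod 26.
Applying it to small: s(18)→11·18+9≡25=z; m(12)→11·12+9≡11=l; a(0)→11·0+9≡9=j; l(11)→11·11+9≡0=a; l(11)→11·11+9≡0=a (all mod 26).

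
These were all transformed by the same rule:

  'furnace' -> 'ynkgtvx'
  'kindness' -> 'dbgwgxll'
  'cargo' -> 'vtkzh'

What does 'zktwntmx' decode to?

Compare letters: f→y is +19, u→n is +19, r→k is +19 — a constant shift. Every letter moves 19 places later in the alphabet, wrapping around z→a.
Reversing it on zktwntmx: z−19=g, k−19=r, t−19=a, w−19=d, n−19=u, t−19=a, m−19=t, x−19=e.

graduate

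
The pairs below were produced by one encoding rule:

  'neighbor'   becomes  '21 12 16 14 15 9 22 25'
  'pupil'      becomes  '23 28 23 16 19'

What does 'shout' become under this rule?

n is letter #14 and maps to 21: an offset of 7. Each letter is replaced by its alphabet position (a=1..z=26) + 7.
Applying it to shout: s=19→26, h=8→15, o=15→22, u=21→28, t=20→27.

26 15 22 28 27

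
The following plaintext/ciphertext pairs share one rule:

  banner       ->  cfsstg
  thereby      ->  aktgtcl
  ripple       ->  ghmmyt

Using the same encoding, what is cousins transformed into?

Treating letters as 0–25, the rule is x ↦ 23x + 5 (mod 26).
On cousins: c(2)→23·2+5≡25=z; o(14)→23·14+5≡15=p; u(20)→23·20+5≡23=x; s(18)→23·18+5≡3=d; i(8)→23·8+5≡7=h; n(13)→23·13+5≡18=s; s(18)→23·18+5≡3=d (all mod 26).

zpxdhsd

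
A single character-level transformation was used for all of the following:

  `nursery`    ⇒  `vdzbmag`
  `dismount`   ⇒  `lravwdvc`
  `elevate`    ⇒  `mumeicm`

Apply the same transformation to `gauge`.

It's a Vigenère-style cipher with numeric key [8,9]: position i shifts by key[i mod 2].
For gauge: g+8=o, a+9=j, u+8=c, g+9=p, e+8=m.

ojcpm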